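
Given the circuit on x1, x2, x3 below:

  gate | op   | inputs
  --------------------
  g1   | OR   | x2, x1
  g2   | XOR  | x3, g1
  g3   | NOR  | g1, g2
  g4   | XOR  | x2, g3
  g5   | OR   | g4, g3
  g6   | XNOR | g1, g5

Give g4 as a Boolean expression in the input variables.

x2 XOR ((x2 OR x1) NOR (x3 XOR (x2 OR x1)))

g1 = x2 OR x1
g2 = x3 XOR g1 = x3 XOR (x2 OR x1)
g3 = g1 NOR g2 = (x2 OR x1) NOR (x3 XOR (x2 OR x1))
g4 = x2 XOR g3 = x2 XOR ((x2 OR x1) NOR (x3 XOR (x2 OR x1)))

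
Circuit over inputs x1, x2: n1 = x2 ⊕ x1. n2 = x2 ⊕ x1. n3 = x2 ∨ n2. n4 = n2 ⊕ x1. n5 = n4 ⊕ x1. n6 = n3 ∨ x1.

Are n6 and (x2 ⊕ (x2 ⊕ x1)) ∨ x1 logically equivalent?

No

n2 = x2 ⊕ x1
n3 = x2 ∨ n2 = x2 ∨ (x2 ⊕ x1)
n6 = n3 ∨ x1 = (x2 ∨ (x2 ⊕ x1)) ∨ x1
At x1=0, x2=1: circuit gives 1, formula gives 0.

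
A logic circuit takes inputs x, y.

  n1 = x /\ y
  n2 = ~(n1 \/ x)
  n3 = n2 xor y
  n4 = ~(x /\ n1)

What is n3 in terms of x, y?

(~((x /\ y) \/ x)) xor y

n1 = x /\ y
n2 = ~(n1 \/ x) = ~((x /\ y) \/ x)
n3 = n2 xor y = (~((x /\ y) \/ x)) xor y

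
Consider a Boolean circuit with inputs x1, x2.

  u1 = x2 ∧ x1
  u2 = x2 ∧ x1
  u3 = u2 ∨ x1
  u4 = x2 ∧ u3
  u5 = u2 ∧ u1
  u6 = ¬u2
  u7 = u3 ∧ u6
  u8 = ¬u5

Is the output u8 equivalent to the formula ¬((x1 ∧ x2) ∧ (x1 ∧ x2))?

u1 = x2 ∧ x1
u2 = x2 ∧ x1
u5 = u2 ∧ u1 = (x2 ∧ x1) ∧ (x2 ∧ x1)
u8 = ¬u5 = ¬((x2 ∧ x1) ∧ (x2 ∧ x1))
At x1=1, x2=1: circuit gives 0, formula gives 0.
At x1=0, x2=0: circuit gives 1, formula gives 1.
Agrees on all 4 inputs.

Yes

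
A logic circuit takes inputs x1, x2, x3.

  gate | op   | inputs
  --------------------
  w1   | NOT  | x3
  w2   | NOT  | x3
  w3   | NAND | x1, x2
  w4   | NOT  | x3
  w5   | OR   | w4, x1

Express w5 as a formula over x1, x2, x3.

NOT x3 OR x1

w4 = NOT x3
w5 = w4 OR x1 = NOT x3 OR x1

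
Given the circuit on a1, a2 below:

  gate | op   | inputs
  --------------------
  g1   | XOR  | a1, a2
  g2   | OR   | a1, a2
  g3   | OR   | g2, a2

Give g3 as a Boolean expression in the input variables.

g2 = a1 OR a2
g3 = g2 OR a2 = (a1 OR a2) OR a2

(a1 OR a2) OR a2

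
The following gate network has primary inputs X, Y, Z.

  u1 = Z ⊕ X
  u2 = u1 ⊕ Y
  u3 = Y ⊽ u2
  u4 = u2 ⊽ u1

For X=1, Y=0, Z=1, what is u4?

u1 = 1 ⊕ 1 = 0
u2 = 0 ⊕ 0 = 0
u4 = 0 ⊽ 0 = 1

1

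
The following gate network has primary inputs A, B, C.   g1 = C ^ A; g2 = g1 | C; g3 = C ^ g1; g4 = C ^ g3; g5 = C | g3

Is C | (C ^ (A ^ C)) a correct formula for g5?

Yes

g1 = C ^ A
g3 = C ^ g1 = C ^ (C ^ A)
g5 = C | g3 = C | (C ^ (C ^ A))
At A=0, B=0, C=0: circuit gives 0, formula gives 0.
At A=0, B=0, C=1: circuit gives 1, formula gives 1.
Agrees on all 8 inputs.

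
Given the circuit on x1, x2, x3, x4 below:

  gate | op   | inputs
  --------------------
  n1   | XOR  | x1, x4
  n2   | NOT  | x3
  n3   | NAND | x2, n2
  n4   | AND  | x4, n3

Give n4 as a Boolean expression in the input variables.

n2 = NOT x3
n3 = x2 NAND n2 = x2 NAND NOT x3
n4 = x4 AND n3 = x4 AND (x2 NAND NOT x3)

x4 AND (x2 NAND NOT x3)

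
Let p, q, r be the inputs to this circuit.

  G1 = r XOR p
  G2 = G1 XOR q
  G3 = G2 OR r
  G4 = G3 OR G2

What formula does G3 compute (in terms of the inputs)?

G1 = r XOR p
G2 = G1 XOR q = (r XOR p) XOR q
G3 = G2 OR r = ((r XOR p) XOR q) OR r

((r XOR p) XOR q) OR r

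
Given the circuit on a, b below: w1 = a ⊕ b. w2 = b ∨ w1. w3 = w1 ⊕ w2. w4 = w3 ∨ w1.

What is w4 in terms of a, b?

((a ⊕ b) ⊕ (b ∨ (a ⊕ b))) ∨ (a ⊕ b)

w1 = a ⊕ b
w2 = b ∨ w1 = b ∨ (a ⊕ b)
w3 = w1 ⊕ w2 = (a ⊕ b) ⊕ (b ∨ (a ⊕ b))
w4 = w3 ∨ w1 = ((a ⊕ b) ⊕ (b ∨ (a ⊕ b))) ∨ (a ⊕ b)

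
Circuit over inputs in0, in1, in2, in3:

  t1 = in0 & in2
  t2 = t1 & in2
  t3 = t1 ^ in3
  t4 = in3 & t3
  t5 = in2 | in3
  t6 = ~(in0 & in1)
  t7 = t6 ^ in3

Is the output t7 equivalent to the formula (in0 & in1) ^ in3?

No

t6 = ~(in0 & in1)
t7 = t6 ^ in3 = (~(in0 & in1)) ^ in3
At in0=0, in1=0, in2=0, in3=0: circuit gives 1, formula gives 0.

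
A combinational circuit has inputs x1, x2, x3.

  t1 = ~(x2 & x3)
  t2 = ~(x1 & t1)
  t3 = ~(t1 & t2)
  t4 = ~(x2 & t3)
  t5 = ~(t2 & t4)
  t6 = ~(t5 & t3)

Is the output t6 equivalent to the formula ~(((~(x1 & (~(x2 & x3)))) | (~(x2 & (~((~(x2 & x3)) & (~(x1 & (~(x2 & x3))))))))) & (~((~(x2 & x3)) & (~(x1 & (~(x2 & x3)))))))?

No

t1 = ~(x2 & x3)
t2 = ~(x1 & t1) = ~(x1 & (~(x2 & x3)))
t3 = ~(t1 & t2) = ~((~(x2 & x3)) & (~(x1 & (~(x2 & x3)))))
t4 = ~(x2 & t3) = ~(x2 & (~((~(x2 & x3)) & (~(x1 & (~(x2 & x3)))))))
t5 = ~(t2 & t4) = ~((~(x1 & (~(x2 & x3)))) & (~(x2 & (~((~(x2 & x3)) & (~(x1 & (~(x2 & x3)))))))))
t6 = ~(t5 & t3) = ~((~((~(x1 & (~(x2 & x3)))) & (~(x2 & (~((~(x2 & x3)) & (~(x1 & (~(x2 & x3)))))))))) & (~((~(x2 & x3)) & (~(x1 & (~(x2 & x3)))))))
At x1=1, x2=1, x3=0: circuit gives 0, formula gives 1.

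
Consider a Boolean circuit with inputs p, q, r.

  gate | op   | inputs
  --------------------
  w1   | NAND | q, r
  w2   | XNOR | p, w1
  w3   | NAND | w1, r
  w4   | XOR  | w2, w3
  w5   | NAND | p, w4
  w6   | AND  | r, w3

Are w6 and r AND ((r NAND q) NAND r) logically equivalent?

Yes

w1 = q NAND r
w3 = w1 NAND r = (q NAND r) NAND r
w6 = r AND w3 = r AND ((q NAND r) NAND r)
At p=0, q=0, r=0: circuit gives 0, formula gives 0.
At p=0, q=1, r=1: circuit gives 1, formula gives 1.
Agrees on all 8 inputs.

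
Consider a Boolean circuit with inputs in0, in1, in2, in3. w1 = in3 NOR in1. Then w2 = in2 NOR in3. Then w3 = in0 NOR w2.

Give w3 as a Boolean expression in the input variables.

in0 NOR (in2 NOR in3)

w2 = in2 NOR in3
w3 = in0 NOR w2 = in0 NOR (in2 NOR in3)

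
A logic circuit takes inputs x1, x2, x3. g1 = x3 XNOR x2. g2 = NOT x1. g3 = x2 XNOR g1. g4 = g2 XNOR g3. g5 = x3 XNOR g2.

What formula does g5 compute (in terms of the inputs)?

g2 = NOT x1
g5 = x3 XNOR g2 = x3 XNOR NOT x1

x3 XNOR NOT x1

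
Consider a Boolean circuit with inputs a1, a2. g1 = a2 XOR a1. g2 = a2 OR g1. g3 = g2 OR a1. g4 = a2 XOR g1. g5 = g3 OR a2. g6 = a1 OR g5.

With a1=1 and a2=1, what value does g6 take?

1

g1 = 1 XOR 1 = 0
g2 = 1 OR 0 = 1
g3 = 1 OR 1 = 1
g5 = 1 OR 1 = 1
g6 = 1 OR 1 = 1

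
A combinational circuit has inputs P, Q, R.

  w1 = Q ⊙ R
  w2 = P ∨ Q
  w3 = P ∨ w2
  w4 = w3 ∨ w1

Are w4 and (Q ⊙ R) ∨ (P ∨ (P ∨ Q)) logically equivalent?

w1 = Q ⊙ R
w2 = P ∨ Q
w3 = P ∨ w2 = P ∨ (P ∨ Q)
w4 = w3 ∨ w1 = (P ∨ (P ∨ Q)) ∨ (Q ⊙ R)
At P=0, Q=0, R=1: circuit gives 0, formula gives 0.
At P=0, Q=0, R=0: circuit gives 1, formula gives 1.
Agrees on all 8 inputs.

Yes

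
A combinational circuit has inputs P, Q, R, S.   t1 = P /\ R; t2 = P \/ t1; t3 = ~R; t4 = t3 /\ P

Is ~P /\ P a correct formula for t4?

No

t3 = ~R
t4 = t3 /\ P = ~R /\ P
At P=1, Q=0, R=0, S=0: circuit gives 1, formula gives 0.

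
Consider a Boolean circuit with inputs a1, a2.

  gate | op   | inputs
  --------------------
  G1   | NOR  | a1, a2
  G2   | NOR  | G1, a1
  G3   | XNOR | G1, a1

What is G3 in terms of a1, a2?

(a1 NOR a2) XNOR a1

G1 = a1 NOR a2
G3 = G1 XNOR a1 = (a1 NOR a2) XNOR a1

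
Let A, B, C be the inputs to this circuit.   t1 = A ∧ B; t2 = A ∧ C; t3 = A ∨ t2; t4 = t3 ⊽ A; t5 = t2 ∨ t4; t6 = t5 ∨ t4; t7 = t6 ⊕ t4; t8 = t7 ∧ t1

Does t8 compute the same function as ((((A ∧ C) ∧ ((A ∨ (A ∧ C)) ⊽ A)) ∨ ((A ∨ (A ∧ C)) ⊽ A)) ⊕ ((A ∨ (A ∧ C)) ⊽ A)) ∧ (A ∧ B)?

t1 = A ∧ B
t2 = A ∧ C
t3 = A ∨ t2 = A ∨ (A ∧ C)
t4 = t3 ⊽ A = (A ∨ (A ∧ C)) ⊽ A
t5 = t2 ∨ t4 = (A ∧ C) ∨ ((A ∨ (A ∧ C)) ⊽ A)
t6 = t5 ∨ t4 = ((A ∧ C) ∨ ((A ∨ (A ∧ C)) ⊽ A)) ∨ ((A ∨ (A ∧ C)) ⊽ A)
t7 = t6 ⊕ t4 = (((A ∧ C) ∨ ((A ∨ (A ∧ C)) ⊽ A)) ∨ ((A ∨ (A ∧ C)) ⊽ A)) ⊕ ((A ∨ (A ∧ C)) ⊽ A)
t8 = t7 ∧ t1 = ((((A ∧ C) ∨ ((A ∨ (A ∧ C)) ⊽ A)) ∨ ((A ∨ (A ∧ C)) ⊽ A)) ⊕ ((A ∨ (A ∧ C)) ⊽ A)) ∧ (A ∧ B)
At A=1, B=1, C=1: circuit gives 1, formula gives 0.

No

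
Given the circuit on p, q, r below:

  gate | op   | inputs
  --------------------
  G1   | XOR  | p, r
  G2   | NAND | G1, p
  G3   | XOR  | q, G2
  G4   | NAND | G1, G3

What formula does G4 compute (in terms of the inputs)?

(p XOR r) NAND (q XOR ((p XOR r) NAND p))

G1 = p XOR r
G2 = G1 NAND p = (p XOR r) NAND p
G3 = q XOR G2 = q XOR ((p XOR r) NAND p)
G4 = G1 NAND G3 = (p XOR r) NAND (q XOR ((p XOR r) NAND p))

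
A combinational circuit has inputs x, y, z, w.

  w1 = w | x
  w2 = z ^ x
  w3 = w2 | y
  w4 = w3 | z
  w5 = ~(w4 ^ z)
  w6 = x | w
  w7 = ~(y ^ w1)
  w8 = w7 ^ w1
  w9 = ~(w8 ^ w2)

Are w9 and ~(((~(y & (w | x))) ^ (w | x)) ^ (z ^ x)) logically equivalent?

w1 = w | x
w2 = z ^ x
w7 = ~(y ^ w1) = ~(y ^ (w | x))
w8 = w7 ^ w1 = (~(y ^ (w | x))) ^ (w | x)
w9 = ~(w8 ^ w2) = ~(((~(y ^ (w | x))) ^ (w | x)) ^ (z ^ x))
At x=0, y=0, z=0, w=1: circuit gives 0, formula gives 1.

No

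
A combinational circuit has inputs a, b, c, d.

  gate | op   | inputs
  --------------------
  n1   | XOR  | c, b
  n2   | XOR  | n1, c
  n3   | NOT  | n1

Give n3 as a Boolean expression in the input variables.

n1 = c XOR b
n3 = NOT n1 = NOT (c XOR b)

NOT (c XOR b)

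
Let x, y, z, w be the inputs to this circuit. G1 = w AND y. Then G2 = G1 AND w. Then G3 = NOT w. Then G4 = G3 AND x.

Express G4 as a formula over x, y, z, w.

G3 = NOT w
G4 = G3 AND x = NOT w AND x

NOT w AND x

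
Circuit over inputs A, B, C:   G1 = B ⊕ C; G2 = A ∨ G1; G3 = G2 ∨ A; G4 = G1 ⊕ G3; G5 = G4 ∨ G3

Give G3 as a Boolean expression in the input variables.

G1 = B ⊕ C
G2 = A ∨ G1 = A ∨ (B ⊕ C)
G3 = G2 ∨ A = (A ∨ (B ⊕ C)) ∨ A

(A ∨ (B ⊕ C)) ∨ A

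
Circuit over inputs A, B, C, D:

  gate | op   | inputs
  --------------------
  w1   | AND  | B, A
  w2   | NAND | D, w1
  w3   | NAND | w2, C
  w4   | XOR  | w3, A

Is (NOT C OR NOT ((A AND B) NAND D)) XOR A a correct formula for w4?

Yes

w1 = B AND A
w2 = D NAND w1 = D NAND (B AND A)
w3 = w2 NAND C = (D NAND (B AND A)) NAND C
w4 = w3 XOR A = ((D NAND (B AND A)) NAND C) XOR A
At A=0, B=0, C=1, D=0: circuit gives 0, formula gives 0.
At A=0, B=0, C=0, D=0: circuit gives 1, formula gives 1.
Agrees on all 16 inputs.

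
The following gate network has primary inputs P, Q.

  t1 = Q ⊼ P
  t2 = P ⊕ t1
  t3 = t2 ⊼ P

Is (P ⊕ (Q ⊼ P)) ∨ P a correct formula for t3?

t1 = Q ⊼ P
t2 = P ⊕ t1 = P ⊕ (Q ⊼ P)
t3 = t2 ⊼ P = (P ⊕ (Q ⊼ P)) ⊼ P
At P=1, Q=1: circuit gives 0, formula gives 1.

No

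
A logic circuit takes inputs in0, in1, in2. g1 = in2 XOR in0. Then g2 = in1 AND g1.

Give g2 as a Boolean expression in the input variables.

in1 AND (in2 XOR in0)

g1 = in2 XOR in0
g2 = in1 AND g1 = in1 AND (in2 XOR in0)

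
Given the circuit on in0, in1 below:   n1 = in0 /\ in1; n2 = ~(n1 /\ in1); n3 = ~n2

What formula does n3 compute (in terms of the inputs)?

n1 = in0 /\ in1
n2 = ~(n1 /\ in1) = ~((in0 /\ in1) /\ in1)
n3 = ~n2 = ~(~((in0 /\ in1) /\ in1))

~(~((in0 /\ in1) /\ in1))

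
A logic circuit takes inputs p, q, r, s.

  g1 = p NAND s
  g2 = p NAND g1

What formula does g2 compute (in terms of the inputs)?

p NAND (p NAND s)

g1 = p NAND s
g2 = p NAND g1 = p NAND (p NAND s)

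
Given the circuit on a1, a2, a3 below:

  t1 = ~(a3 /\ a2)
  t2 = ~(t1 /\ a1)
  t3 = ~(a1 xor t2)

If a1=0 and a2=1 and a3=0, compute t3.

0

t1 = ~(0 /\ 1) = 1
t2 = ~(1 /\ 0) = 1
t3 = ~(0 xor 1) = 0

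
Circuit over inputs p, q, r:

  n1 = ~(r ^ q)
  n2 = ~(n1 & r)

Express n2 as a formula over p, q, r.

n1 = ~(r ^ q)
n2 = ~(n1 & r) = ~((~(r ^ q)) & r)

~((~(r ^ q)) & r)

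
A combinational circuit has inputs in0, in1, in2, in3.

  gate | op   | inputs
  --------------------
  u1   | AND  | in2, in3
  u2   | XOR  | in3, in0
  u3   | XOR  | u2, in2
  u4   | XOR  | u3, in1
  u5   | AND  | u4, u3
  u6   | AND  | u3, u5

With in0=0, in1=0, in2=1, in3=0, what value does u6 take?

1

u2 = 0 XOR 0 = 0
u3 = 0 XOR 1 = 1
u4 = 1 XOR 0 = 1
u5 = 1 AND 1 = 1
u6 = 1 AND 1 = 1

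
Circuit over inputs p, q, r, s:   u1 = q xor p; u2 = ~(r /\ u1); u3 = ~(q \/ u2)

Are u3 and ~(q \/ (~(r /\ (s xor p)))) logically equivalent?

u1 = q xor p
u2 = ~(r /\ u1) = ~(r /\ (q xor p))
u3 = ~(q \/ u2) = ~(q \/ (~(r /\ (q xor p))))
At p=0, q=0, r=1, s=1: circuit gives 0, formula gives 1.

No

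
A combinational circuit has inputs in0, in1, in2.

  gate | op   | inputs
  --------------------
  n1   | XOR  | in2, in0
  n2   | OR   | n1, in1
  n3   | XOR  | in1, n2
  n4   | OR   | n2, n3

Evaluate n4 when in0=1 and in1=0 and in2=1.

0

n1 = 1 XOR 1 = 0
n2 = 0 OR 0 = 0
n3 = 0 XOR 0 = 0
n4 = 0 OR 0 = 0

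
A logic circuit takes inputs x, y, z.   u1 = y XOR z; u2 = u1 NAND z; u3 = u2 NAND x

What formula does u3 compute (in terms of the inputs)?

((y XOR z) NAND z) NAND x

u1 = y XOR z
u2 = u1 NAND z = (y XOR z) NAND z
u3 = u2 NAND x = ((y XOR z) NAND z) NAND x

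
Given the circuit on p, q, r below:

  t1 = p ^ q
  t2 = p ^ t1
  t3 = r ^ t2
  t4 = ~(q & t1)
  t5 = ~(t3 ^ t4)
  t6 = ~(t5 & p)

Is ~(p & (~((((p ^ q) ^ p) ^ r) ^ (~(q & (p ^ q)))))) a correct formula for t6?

t1 = p ^ q
t2 = p ^ t1 = p ^ (p ^ q)
t3 = r ^ t2 = r ^ (p ^ (p ^ q))
t4 = ~(q & t1) = ~(q & (p ^ q))
t5 = ~(t3 ^ t4) = ~((r ^ (p ^ (p ^ q))) ^ (~(q & (p ^ q))))
t6 = ~(t5 & p) = ~((~((r ^ (p ^ (p ^ q))) ^ (~(q & (p ^ q))))) & p)
At p=1, q=0, r=1: circuit gives 0, formula gives 0.
At p=0, q=0, r=0: circuit gives 1, formula gives 1.
Agrees on all 8 inputs.

Yes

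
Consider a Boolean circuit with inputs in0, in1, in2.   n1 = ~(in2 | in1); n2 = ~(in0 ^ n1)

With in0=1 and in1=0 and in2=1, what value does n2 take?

n1 = ~(1 | 0) = 0
n2 = ~(1 ^ 0) = 0

0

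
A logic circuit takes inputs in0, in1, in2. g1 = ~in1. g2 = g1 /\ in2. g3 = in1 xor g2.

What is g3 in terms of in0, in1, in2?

in1 xor (~in1 /\ in2)

g1 = ~in1
g2 = g1 /\ in2 = ~in1 /\ in2
g3 = in1 xor g2 = in1 xor (~in1 /\ in2)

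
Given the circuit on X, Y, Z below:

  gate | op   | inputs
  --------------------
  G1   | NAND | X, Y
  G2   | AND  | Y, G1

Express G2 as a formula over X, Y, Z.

Y AND (X NAND Y)

G1 = X NAND Y
G2 = Y AND G1 = Y AND (X NAND Y)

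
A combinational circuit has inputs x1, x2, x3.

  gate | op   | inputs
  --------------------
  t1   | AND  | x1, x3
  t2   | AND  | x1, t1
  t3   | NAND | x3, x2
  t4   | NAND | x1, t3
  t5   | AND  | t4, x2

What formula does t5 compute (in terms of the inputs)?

t3 = x3 NAND x2
t4 = x1 NAND t3 = x1 NAND (x3 NAND x2)
t5 = t4 AND x2 = (x1 NAND (x3 NAND x2)) AND x2

(x1 NAND (x3 NAND x2)) AND x2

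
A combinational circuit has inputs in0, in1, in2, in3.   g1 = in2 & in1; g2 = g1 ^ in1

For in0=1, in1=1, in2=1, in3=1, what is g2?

g1 = 1 & 1 = 1
g2 = 1 ^ 1 = 0

0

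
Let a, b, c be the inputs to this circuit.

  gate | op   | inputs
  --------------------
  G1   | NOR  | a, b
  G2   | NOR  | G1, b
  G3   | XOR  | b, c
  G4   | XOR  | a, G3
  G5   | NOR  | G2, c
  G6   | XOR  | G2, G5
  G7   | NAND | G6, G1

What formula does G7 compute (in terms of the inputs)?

G1 = a NOR b
G2 = G1 NOR b = (a NOR b) NOR b
G5 = G2 NOR c = ((a NOR b) NOR b) NOR c
G6 = G2 XOR G5 = ((a NOR b) NOR b) XOR (((a NOR b) NOR b) NOR c)
G7 = G6 NAND G1 = (((a NOR b) NOR b) XOR (((a NOR b) NOR b) NOR c)) NAND (a NOR b)

(((a NOR b) NOR b) XOR (((a NOR b) NOR b) NOR c)) NAND (a NOR b)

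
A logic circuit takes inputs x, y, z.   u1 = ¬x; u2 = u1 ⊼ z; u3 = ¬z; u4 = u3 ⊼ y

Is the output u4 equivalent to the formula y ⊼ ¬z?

Yes

u3 = ¬z
u4 = u3 ⊼ y = ¬z ⊼ y
At x=0, y=1, z=0: circuit gives 0, formula gives 0.
At x=0, y=0, z=0: circuit gives 1, formula gives 1.
Agrees on all 8 inputs.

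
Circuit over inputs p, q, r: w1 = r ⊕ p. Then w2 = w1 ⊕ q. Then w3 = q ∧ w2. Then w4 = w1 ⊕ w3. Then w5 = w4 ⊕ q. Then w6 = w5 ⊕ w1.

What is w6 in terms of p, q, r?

(((r ⊕ p) ⊕ (q ∧ ((r ⊕ p) ⊕ q))) ⊕ q) ⊕ (r ⊕ p)

w1 = r ⊕ p
w2 = w1 ⊕ q = (r ⊕ p) ⊕ q
w3 = q ∧ w2 = q ∧ ((r ⊕ p) ⊕ q)
w4 = w1 ⊕ w3 = (r ⊕ p) ⊕ (q ∧ ((r ⊕ p) ⊕ q))
w5 = w4 ⊕ q = ((r ⊕ p) ⊕ (q ∧ ((r ⊕ p) ⊕ q))) ⊕ q
w6 = w5 ⊕ w1 = (((r ⊕ p) ⊕ (q ∧ ((r ⊕ p) ⊕ q))) ⊕ q) ⊕ (r ⊕ p)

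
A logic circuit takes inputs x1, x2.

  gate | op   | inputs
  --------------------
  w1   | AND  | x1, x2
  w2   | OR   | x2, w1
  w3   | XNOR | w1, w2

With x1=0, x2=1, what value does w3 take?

w1 = 0 AND 1 = 0
w2 = 1 OR 0 = 1
w3 = 0 XNOR 1 = 0

0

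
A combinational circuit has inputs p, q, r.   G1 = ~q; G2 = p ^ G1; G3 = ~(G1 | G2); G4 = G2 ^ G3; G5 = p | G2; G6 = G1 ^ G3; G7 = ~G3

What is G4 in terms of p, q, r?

(p ^ ~q) ^ (~(~q | (p ^ ~q)))

G1 = ~q
G2 = p ^ G1 = p ^ ~q
G3 = ~(G1 | G2) = ~(~q | (p ^ ~q))
G4 = G2 ^ G3 = (p ^ ~q) ^ (~(~q | (p ^ ~q)))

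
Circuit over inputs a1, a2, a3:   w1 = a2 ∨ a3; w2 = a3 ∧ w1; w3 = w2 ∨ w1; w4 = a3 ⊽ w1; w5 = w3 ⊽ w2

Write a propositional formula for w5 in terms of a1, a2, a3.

((a3 ∧ (a2 ∨ a3)) ∨ (a2 ∨ a3)) ⊽ (a3 ∧ (a2 ∨ a3))

w1 = a2 ∨ a3
w2 = a3 ∧ w1 = a3 ∧ (a2 ∨ a3)
w3 = w2 ∨ w1 = (a3 ∧ (a2 ∨ a3)) ∨ (a2 ∨ a3)
w5 = w3 ⊽ w2 = ((a3 ∧ (a2 ∨ a3)) ∨ (a2 ∨ a3)) ⊽ (a3 ∧ (a2 ∨ a3))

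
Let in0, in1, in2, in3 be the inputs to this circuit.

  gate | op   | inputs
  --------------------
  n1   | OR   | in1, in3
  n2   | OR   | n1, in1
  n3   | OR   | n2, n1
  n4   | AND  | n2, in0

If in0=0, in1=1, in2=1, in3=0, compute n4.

0

n1 = 1 OR 0 = 1
n2 = 1 OR 1 = 1
n4 = 1 AND 0 = 0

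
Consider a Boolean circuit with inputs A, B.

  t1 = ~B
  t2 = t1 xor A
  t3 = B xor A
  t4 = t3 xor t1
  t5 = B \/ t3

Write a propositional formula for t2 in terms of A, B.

t1 = ~B
t2 = t1 xor A = ~B xor A

~B xor A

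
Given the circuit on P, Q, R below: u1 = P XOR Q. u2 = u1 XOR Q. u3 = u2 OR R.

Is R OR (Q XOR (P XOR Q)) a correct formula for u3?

u1 = P XOR Q
u2 = u1 XOR Q = (P XOR Q) XOR Q
u3 = u2 OR R = ((P XOR Q) XOR Q) OR R
At P=0, Q=0, R=0: circuit gives 0, formula gives 0.
At P=0, Q=0, R=1: circuit gives 1, formula gives 1.
Agrees on all 8 inputs.

Yes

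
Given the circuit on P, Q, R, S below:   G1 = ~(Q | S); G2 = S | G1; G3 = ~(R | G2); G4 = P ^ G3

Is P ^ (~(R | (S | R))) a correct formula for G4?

G1 = ~(Q | S)
G2 = S | G1 = S | (~(Q | S))
G3 = ~(R | G2) = ~(R | (S | (~(Q | S))))
G4 = P ^ G3 = P ^ (~(R | (S | (~(Q | S)))))
At P=0, Q=0, R=0, S=0: circuit gives 0, formula gives 1.

No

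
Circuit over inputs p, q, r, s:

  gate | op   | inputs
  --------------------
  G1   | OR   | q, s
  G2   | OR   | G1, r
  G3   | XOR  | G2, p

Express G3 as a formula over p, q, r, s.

G1 = q OR s
G2 = G1 OR r = (q OR s) OR r
G3 = G2 XOR p = ((q OR s) OR r) XOR p

((q OR s) OR r) XOR p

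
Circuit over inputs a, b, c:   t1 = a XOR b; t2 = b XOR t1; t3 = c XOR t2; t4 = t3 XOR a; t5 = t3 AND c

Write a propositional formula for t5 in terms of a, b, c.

t1 = a XOR b
t2 = b XOR t1 = b XOR (a XOR b)
t3 = c XOR t2 = c XOR (b XOR (a XOR b))
t5 = t3 AND c = (c XOR (b XOR (a XOR b))) AND c

(c XOR (b XOR (a XOR b))) AND c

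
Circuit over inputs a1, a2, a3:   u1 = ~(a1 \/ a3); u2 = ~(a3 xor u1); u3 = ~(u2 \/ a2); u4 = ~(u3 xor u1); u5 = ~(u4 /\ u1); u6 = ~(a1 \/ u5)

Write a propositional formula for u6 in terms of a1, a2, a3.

~(a1 \/ (~((~((~((~(a3 xor (~(a1 \/ a3)))) \/ a2)) xor (~(a1 \/ a3)))) /\ (~(a1 \/ a3)))))

u1 = ~(a1 \/ a3)
u2 = ~(a3 xor u1) = ~(a3 xor (~(a1 \/ a3)))
u3 = ~(u2 \/ a2) = ~((~(a3 xor (~(a1 \/ a3)))) \/ a2)
u4 = ~(u3 xor u1) = ~((~((~(a3 xor (~(a1 \/ a3)))) \/ a2)) xor (~(a1 \/ a3)))
u5 = ~(u4 /\ u1) = ~((~((~((~(a3 xor (~(a1 \/ a3)))) \/ a2)) xor (~(a1 \/ a3)))) /\ (~(a1 \/ a3)))
u6 = ~(a1 \/ u5) = ~(a1 \/ (~((~((~((~(a3 xor (~(a1 \/ a3)))) \/ a2)) xor (~(a1 \/ a3)))) /\ (~(a1 \/ a3)))))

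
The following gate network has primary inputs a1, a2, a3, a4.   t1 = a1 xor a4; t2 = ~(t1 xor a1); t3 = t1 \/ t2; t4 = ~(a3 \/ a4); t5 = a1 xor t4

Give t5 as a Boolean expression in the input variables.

t4 = ~(a3 \/ a4)
t5 = a1 xor t4 = a1 xor (~(a3 \/ a4))

a1 xor (~(a3 \/ a4))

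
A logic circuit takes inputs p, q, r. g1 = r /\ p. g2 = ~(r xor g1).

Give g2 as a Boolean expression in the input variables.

g1 = r /\ p
g2 = ~(r xor g1) = ~(r xor (r /\ p))

~(r xor (r /\ p))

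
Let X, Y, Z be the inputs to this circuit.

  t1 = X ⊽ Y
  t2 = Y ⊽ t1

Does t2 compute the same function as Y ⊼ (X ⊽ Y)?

No

t1 = X ⊽ Y
t2 = Y ⊽ t1 = Y ⊽ (X ⊽ Y)
At X=0, Y=0, Z=0: circuit gives 0, formula gives 1.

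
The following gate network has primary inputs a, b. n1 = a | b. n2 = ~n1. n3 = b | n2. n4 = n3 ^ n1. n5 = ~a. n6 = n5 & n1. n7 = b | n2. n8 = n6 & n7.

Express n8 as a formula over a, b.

(~a & (a | b)) & (b | ~(a | b))

n1 = a | b
n2 = ~n1 = ~(a | b)
n5 = ~a
n6 = n5 & n1 = ~a & (a | b)
n7 = b | n2 = b | ~(a | b)
n8 = n6 & n7 = (~a & (a | b)) & (b | ~(a | b))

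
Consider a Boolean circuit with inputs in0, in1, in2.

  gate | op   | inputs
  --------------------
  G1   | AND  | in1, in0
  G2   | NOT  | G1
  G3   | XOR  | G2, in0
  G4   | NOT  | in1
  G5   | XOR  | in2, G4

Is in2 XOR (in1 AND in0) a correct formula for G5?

G4 = NOT in1
G5 = in2 XOR G4 = in2 XOR NOT in1
At in0=0, in1=0, in2=0: circuit gives 1, formula gives 0.

No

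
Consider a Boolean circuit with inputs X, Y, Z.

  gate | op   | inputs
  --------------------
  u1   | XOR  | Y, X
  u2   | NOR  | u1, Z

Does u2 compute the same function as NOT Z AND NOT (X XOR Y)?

Yes

u1 = Y XOR X
u2 = u1 NOR Z = (Y XOR X) NOR Z
At X=0, Y=0, Z=1: circuit gives 0, formula gives 0.
At X=0, Y=0, Z=0: circuit gives 1, formula gives 1.
Agrees on all 8 inputs.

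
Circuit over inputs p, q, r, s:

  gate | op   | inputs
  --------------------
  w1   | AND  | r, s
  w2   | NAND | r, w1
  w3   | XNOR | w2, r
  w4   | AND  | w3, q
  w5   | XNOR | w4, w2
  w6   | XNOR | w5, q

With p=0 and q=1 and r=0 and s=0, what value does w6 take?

w1 = 0 AND 0 = 0
w2 = 0 NAND 0 = 1
w3 = 1 XNOR 0 = 0
w4 = 0 AND 1 = 0
w5 = 0 XNOR 1 = 0
w6 = 0 XNOR 1 = 0

0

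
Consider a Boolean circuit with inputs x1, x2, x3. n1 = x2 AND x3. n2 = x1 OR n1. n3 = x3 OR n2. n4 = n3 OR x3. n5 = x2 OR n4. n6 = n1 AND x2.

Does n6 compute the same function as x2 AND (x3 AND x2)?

Yes

n1 = x2 AND x3
n6 = n1 AND x2 = (x2 AND x3) AND x2
At x1=0, x2=0, x3=0: circuit gives 0, formula gives 0.
At x1=0, x2=1, x3=1: circuit gives 1, formula gives 1.
Agrees on all 8 inputs.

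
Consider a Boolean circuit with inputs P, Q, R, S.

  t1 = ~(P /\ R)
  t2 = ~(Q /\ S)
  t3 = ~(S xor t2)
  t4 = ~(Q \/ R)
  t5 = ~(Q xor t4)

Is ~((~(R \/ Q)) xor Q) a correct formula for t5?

Yes

t4 = ~(Q \/ R)
t5 = ~(Q xor t4) = ~(Q xor (~(Q \/ R)))
At P=0, Q=0, R=0, S=0: circuit gives 0, formula gives 0.
At P=0, Q=0, R=1, S=0: circuit gives 1, formula gives 1.
Agrees on all 16 inputs.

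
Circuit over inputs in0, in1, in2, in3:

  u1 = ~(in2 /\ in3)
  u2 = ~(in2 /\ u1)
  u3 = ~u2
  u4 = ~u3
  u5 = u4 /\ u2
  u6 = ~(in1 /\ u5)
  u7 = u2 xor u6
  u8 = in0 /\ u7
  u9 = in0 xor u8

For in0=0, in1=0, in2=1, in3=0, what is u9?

u1 = ~(1 /\ 0) = 1
u2 = ~(1 /\ 1) = 0
u3 = ~0 = 1
u4 = ~1 = 0
u5 = 0 /\ 0 = 0
u6 = ~(0 /\ 0) = 1
u7 = 0 xor 1 = 1
u8 = 0 /\ 1 = 0
u9 = 0 xor 0 = 0

0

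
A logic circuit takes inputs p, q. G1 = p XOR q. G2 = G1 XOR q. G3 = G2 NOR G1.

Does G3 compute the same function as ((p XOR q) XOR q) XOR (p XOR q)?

No

G1 = p XOR q
G2 = G1 XOR q = (p XOR q) XOR q
G3 = G2 NOR G1 = ((p XOR q) XOR q) NOR (p XOR q)
At p=0, q=0: circuit gives 1, formula gives 0.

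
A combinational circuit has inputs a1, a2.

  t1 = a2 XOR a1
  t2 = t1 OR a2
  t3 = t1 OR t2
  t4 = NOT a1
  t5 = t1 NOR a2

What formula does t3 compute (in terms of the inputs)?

(a2 XOR a1) OR ((a2 XOR a1) OR a2)

t1 = a2 XOR a1
t2 = t1 OR a2 = (a2 XOR a1) OR a2
t3 = t1 OR t2 = (a2 XOR a1) OR ((a2 XOR a1) OR a2)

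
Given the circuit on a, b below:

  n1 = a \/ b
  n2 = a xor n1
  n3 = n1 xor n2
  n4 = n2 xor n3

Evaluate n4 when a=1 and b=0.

n1 = 1 \/ 0 = 1
n2 = 1 xor 1 = 0
n3 = 1 xor 0 = 1
n4 = 0 xor 1 = 1

1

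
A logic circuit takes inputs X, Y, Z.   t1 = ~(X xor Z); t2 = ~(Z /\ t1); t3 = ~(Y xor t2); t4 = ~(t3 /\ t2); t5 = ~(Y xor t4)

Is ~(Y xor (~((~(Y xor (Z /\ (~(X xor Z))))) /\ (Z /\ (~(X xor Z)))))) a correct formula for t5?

No

t1 = ~(X xor Z)
t2 = ~(Z /\ t1) = ~(Z /\ (~(X xor Z)))
t3 = ~(Y xor t2) = ~(Y xor (~(Z /\ (~(X xor Z)))))
t4 = ~(t3 /\ t2) = ~((~(Y xor (~(Z /\ (~(X xor Z)))))) /\ (~(Z /\ (~(X xor Z)))))
t5 = ~(Y xor t4) = ~(Y xor (~((~(Y xor (~(Z /\ (~(X xor Z)))))) /\ (~(Z /\ (~(X xor Z)))))))
At X=0, Y=1, Z=0: circuit gives 0, formula gives 1.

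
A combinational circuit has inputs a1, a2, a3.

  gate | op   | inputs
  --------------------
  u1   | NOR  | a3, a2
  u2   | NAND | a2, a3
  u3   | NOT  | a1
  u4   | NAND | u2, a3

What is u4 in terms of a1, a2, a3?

u2 = a2 NAND a3
u4 = u2 NAND a3 = (a2 NAND a3) NAND a3

(a2 NAND a3) NAND a3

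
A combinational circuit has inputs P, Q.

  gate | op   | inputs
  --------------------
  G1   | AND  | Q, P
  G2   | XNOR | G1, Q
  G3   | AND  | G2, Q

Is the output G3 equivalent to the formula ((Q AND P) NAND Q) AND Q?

No

G1 = Q AND P
G2 = G1 XNOR Q = (Q AND P) XNOR Q
G3 = G2 AND Q = ((Q AND P) XNOR Q) AND Q
At P=0, Q=1: circuit gives 0, formula gives 1.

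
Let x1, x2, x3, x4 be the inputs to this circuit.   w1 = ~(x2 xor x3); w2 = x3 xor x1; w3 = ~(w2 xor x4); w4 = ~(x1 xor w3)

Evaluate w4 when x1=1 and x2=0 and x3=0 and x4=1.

1

w2 = 0 xor 1 = 1
w3 = ~(1 xor 1) = 1
w4 = ~(1 xor 1) = 1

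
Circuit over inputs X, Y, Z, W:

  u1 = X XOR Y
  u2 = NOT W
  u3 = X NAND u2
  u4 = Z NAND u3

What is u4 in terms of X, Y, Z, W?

u2 = NOT W
u3 = X NAND u2 = X NAND NOT W
u4 = Z NAND u3 = Z NAND (X NAND NOT W)

Z NAND (X NAND NOT W)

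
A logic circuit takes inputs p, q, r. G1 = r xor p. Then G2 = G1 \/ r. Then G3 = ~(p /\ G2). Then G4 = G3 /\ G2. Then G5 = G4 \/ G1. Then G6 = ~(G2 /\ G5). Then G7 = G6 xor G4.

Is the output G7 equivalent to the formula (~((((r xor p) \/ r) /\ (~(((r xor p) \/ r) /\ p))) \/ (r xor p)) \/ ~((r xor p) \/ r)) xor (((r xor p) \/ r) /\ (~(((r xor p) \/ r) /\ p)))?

Yes

G1 = r xor p
G2 = G1 \/ r = (r xor p) \/ r
G3 = ~(p /\ G2) = ~(p /\ ((r xor p) \/ r))
G4 = G3 /\ G2 = (~(p /\ ((r xor p) \/ r))) /\ ((r xor p) \/ r)
G5 = G4 \/ G1 = ((~(p /\ ((r xor p) \/ r))) /\ ((r xor p) \/ r)) \/ (r xor p)
G6 = ~(G2 /\ G5) = ~(((r xor p) \/ r) /\ (((~(p /\ ((r xor p) \/ r))) /\ ((r xor p) \/ r)) \/ (r xor p)))
G7 = G6 xor G4 = (~(((r xor p) \/ r) /\ (((~(p /\ ((r xor p) \/ r))) /\ ((r xor p) \/ r)) \/ (r xor p)))) xor ((~(p /\ ((r xor p) \/ r))) /\ ((r xor p) \/ r))
At p=1, q=0, r=0: circuit gives 0, formula gives 0.
At p=0, q=0, r=0: circuit gives 1, formula gives 1.
Agrees on all 8 inputs.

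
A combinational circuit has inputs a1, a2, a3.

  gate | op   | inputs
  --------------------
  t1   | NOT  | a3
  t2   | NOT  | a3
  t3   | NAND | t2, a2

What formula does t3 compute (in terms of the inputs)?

NOT a3 NAND a2

t2 = NOT a3
t3 = t2 NAND a2 = NOT a3 NAND a2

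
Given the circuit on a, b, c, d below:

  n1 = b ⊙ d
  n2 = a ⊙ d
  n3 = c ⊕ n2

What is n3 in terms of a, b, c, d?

n2 = a ⊙ d
n3 = c ⊕ n2 = c ⊕ (a ⊙ d)

c ⊕ (a ⊙ d)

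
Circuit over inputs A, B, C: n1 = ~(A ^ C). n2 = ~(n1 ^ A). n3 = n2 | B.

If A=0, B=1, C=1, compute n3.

n1 = ~(0 ^ 1) = 0
n2 = ~(0 ^ 0) = 1
n3 = 1 | 1 = 1

1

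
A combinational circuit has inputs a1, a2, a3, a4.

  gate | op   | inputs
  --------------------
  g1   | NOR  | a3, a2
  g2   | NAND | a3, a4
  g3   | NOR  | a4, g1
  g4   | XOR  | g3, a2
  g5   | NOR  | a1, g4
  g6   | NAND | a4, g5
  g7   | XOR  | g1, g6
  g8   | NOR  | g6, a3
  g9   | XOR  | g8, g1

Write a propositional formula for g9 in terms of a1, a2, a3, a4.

g1 = a3 NOR a2
g3 = a4 NOR g1 = a4 NOR (a3 NOR a2)
g4 = g3 XOR a2 = (a4 NOR (a3 NOR a2)) XOR a2
g5 = a1 NOR g4 = a1 NOR ((a4 NOR (a3 NOR a2)) XOR a2)
g6 = a4 NAND g5 = a4 NAND (a1 NOR ((a4 NOR (a3 NOR a2)) XOR a2))
g8 = g6 NOR a3 = (a4 NAND (a1 NOR ((a4 NOR (a3 NOR a2)) XOR a2))) NOR a3
g9 = g8 XOR g1 = ((a4 NAND (a1 NOR ((a4 NOR (a3 NOR a2)) XOR a2))) NOR a3) XOR (a3 NOR a2)

((a4 NAND (a1 NOR ((a4 NOR (a3 NOR a2)) XOR a2))) NOR a3) XOR (a3 NOR a2)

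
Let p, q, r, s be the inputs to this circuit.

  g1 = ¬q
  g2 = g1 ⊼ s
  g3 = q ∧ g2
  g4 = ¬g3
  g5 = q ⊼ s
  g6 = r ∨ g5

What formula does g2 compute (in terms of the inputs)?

g1 = ¬q
g2 = g1 ⊼ s = ¬q ⊼ s

¬q ⊼ s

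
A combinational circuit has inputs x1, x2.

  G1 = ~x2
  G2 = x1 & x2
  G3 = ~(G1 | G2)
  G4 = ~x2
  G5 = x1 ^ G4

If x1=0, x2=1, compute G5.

G4 = ~1 = 0
G5 = 0 ^ 0 = 0

0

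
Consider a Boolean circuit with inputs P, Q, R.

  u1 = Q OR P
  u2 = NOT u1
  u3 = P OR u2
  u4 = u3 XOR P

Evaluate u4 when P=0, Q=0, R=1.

1

u1 = 0 OR 0 = 0
u2 = NOT 0 = 1
u3 = 0 OR 1 = 1
u4 = 1 XOR 0 = 1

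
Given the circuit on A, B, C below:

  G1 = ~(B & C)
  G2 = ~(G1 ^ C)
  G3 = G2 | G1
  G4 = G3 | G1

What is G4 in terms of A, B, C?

((~((~(B & C)) ^ C)) | (~(B & C))) | (~(B & C))

G1 = ~(B & C)
G2 = ~(G1 ^ C) = ~((~(B & C)) ^ C)
G3 = G2 | G1 = (~((~(B & C)) ^ C)) | (~(B & C))
G4 = G3 | G1 = ((~((~(B & C)) ^ C)) | (~(B & C))) | (~(B & C))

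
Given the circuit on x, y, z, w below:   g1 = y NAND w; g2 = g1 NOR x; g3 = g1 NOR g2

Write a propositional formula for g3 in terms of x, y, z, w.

(y NAND w) NOR ((y NAND w) NOR x)

g1 = y NAND w
g2 = g1 NOR x = (y NAND w) NOR x
g3 = g1 NOR g2 = (y NAND w) NOR ((y NAND w) NOR x)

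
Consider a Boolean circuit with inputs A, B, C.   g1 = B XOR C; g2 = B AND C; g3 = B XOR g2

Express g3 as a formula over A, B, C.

g2 = B AND C
g3 = B XOR g2 = B XOR (B AND C)

B XOR (B AND C)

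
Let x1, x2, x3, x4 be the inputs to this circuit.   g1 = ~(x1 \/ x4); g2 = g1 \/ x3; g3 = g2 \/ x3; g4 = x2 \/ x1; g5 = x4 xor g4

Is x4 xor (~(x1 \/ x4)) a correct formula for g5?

No

g4 = x2 \/ x1
g5 = x4 xor g4 = x4 xor (x2 \/ x1)
At x1=0, x2=0, x3=0, x4=0: circuit gives 0, formula gives 1.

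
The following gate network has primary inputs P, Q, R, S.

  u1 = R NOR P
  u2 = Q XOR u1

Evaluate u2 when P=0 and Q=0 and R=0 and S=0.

1

u1 = 0 NOR 0 = 1
u2 = 0 XOR 1 = 1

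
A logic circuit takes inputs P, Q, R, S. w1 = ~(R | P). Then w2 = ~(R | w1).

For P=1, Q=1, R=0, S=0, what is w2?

1

w1 = ~(0 | 1) = 0
w2 = ~(0 | 0) = 1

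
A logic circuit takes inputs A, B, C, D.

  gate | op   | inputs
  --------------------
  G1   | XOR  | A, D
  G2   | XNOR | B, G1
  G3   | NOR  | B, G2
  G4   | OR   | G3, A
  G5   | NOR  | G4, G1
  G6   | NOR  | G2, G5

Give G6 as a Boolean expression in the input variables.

(B XNOR (A XOR D)) NOR (((B NOR (B XNOR (A XOR D))) OR A) NOR (A XOR D))

G1 = A XOR D
G2 = B XNOR G1 = B XNOR (A XOR D)
G3 = B NOR G2 = B NOR (B XNOR (A XOR D))
G4 = G3 OR A = (B NOR (B XNOR (A XOR D))) OR A
G5 = G4 NOR G1 = ((B NOR (B XNOR (A XOR D))) OR A) NOR (A XOR D)
G6 = G2 NOR G5 = (B XNOR (A XOR D)) NOR (((B NOR (B XNOR (A XOR D))) OR A) NOR (A XOR D))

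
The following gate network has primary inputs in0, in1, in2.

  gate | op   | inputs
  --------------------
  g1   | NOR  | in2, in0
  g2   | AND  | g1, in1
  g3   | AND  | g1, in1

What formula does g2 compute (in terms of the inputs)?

g1 = in2 NOR in0
g2 = g1 AND in1 = (in2 NOR in0) AND in1

(in2 NOR in0) AND in1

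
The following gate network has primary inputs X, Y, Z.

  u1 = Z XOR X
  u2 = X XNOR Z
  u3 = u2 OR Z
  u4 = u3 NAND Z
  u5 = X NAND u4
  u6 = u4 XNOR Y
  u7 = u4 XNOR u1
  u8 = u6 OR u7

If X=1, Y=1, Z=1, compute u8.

1

u1 = 1 XOR 1 = 0
u2 = 1 XNOR 1 = 1
u3 = 1 OR 1 = 1
u4 = 1 NAND 1 = 0
u6 = 0 XNOR 1 = 0
u7 = 0 XNOR 0 = 1
u8 = 0 OR 1 = 1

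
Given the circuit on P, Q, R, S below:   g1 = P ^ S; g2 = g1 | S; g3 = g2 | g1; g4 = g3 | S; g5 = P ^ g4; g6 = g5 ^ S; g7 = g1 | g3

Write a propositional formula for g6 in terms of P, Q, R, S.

(P ^ ((((P ^ S) | S) | (P ^ S)) | S)) ^ S

g1 = P ^ S
g2 = g1 | S = (P ^ S) | S
g3 = g2 | g1 = ((P ^ S) | S) | (P ^ S)
g4 = g3 | S = (((P ^ S) | S) | (P ^ S)) | S
g5 = P ^ g4 = P ^ ((((P ^ S) | S) | (P ^ S)) | S)
g6 = g5 ^ S = (P ^ ((((P ^ S) | S) | (P ^ S)) | S)) ^ S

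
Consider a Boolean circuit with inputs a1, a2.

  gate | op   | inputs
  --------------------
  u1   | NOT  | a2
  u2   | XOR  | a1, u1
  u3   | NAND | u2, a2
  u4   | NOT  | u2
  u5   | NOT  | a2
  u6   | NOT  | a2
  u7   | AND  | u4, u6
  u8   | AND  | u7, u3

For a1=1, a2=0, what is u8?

1

u1 = NOT 0 = 1
u2 = 1 XOR 1 = 0
u3 = 0 NAND 0 = 1
u4 = NOT 0 = 1
u6 = NOT 0 = 1
u7 = 1 AND 1 = 1
u8 = 1 AND 1 = 1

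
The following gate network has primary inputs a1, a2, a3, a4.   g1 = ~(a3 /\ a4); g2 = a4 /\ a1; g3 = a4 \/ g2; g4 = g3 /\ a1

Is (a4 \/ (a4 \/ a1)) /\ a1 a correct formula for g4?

No

g2 = a4 /\ a1
g3 = a4 \/ g2 = a4 \/ (a4 /\ a1)
g4 = g3 /\ a1 = (a4 \/ (a4 /\ a1)) /\ a1
At a1=1, a2=0, a3=0, a4=0: circuit gives 0, formula gives 1.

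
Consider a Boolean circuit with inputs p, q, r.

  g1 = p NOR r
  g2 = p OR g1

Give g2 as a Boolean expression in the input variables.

p OR (p NOR r)

g1 = p NOR r
g2 = p OR g1 = p OR (p NOR r)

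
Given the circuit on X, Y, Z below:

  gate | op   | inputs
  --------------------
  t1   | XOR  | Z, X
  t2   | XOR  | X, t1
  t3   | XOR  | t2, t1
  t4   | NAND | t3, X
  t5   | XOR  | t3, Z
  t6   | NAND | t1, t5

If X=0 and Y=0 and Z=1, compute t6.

t1 = 1 XOR 0 = 1
t2 = 0 XOR 1 = 1
t3 = 1 XOR 1 = 0
t5 = 0 XOR 1 = 1
t6 = 1 NAND 1 = 0

0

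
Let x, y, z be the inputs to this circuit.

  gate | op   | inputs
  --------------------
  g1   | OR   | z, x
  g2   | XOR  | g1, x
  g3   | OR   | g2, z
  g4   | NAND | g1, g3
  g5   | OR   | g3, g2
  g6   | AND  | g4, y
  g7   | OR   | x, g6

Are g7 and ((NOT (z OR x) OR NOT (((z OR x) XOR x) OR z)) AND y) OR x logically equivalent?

Yes

g1 = z OR x
g2 = g1 XOR x = (z OR x) XOR x
g3 = g2 OR z = ((z OR x) XOR x) OR z
g4 = g1 NAND g3 = (z OR x) NAND (((z OR x) XOR x) OR z)
g6 = g4 AND y = ((z OR x) NAND (((z OR x) XOR x) OR z)) AND y
g7 = x OR g6 = x OR (((z OR x) NAND (((z OR x) XOR x) OR z)) AND y)
At x=0, y=0, z=0: circuit gives 0, formula gives 0.
At x=0, y=1, z=0: circuit gives 1, formula gives 1.
Agrees on all 8 inputs.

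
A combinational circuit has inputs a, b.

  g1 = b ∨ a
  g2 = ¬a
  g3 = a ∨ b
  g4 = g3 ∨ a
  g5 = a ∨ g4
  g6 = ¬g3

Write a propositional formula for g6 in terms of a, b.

g3 = a ∨ b
g6 = ¬g3 = ¬(a ∨ b)

¬(a ∨ b)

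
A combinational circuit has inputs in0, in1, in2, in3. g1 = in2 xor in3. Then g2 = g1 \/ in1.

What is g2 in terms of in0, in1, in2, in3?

g1 = in2 xor in3
g2 = g1 \/ in1 = (in2 xor in3) \/ in1

(in2 xor in3) \/ in1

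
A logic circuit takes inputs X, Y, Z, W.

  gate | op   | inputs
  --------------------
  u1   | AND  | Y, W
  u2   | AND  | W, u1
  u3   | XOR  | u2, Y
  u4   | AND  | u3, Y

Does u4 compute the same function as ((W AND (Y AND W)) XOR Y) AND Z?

No

u1 = Y AND W
u2 = W AND u1 = W AND (Y AND W)
u3 = u2 XOR Y = (W AND (Y AND W)) XOR Y
u4 = u3 AND Y = ((W AND (Y AND W)) XOR Y) AND Y
At X=0, Y=1, Z=0, W=0: circuit gives 1, formula gives 0.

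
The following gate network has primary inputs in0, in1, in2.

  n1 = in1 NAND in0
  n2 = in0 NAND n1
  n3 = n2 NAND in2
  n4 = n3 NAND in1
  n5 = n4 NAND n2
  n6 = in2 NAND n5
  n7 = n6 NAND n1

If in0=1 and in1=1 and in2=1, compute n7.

n1 = 1 NAND 1 = 0
n2 = 1 NAND 0 = 1
n3 = 1 NAND 1 = 0
n4 = 0 NAND 1 = 1
n5 = 1 NAND 1 = 0
n6 = 1 NAND 0 = 1
n7 = 1 NAND 0 = 1

1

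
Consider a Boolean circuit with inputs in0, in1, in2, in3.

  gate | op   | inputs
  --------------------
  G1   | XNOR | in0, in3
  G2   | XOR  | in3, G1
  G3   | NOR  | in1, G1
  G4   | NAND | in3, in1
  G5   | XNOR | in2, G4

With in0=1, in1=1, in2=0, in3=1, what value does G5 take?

1

G4 = 1 NAND 1 = 0
G5 = 0 XNOR 0 = 1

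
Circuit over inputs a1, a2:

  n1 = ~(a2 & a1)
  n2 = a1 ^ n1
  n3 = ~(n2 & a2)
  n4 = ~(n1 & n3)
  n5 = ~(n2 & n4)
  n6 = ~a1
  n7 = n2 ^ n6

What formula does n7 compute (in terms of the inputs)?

n1 = ~(a2 & a1)
n2 = a1 ^ n1 = a1 ^ (~(a2 & a1))
n6 = ~a1
n7 = n2 ^ n6 = (a1 ^ (~(a2 & a1))) ^ ~a1

(a1 ^ (~(a2 & a1))) ^ ~a1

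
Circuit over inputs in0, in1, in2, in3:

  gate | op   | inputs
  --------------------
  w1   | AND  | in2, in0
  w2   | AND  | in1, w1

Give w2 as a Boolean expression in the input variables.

w1 = in2 AND in0
w2 = in1 AND w1 = in1 AND (in2 AND in0)

in1 AND (in2 AND in0)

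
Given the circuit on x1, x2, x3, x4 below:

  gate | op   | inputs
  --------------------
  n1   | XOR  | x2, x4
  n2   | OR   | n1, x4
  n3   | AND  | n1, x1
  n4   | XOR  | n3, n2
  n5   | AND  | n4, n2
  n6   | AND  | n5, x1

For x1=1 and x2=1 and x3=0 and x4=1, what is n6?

n1 = 1 XOR 1 = 0
n2 = 0 OR 1 = 1
n3 = 0 AND 1 = 0
n4 = 0 XOR 1 = 1
n5 = 1 AND 1 = 1
n6 = 1 AND 1 = 1

1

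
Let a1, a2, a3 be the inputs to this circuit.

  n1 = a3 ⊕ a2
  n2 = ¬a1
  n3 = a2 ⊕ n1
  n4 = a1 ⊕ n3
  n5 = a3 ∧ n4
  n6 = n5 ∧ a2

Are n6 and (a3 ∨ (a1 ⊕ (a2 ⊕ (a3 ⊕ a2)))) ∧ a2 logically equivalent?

No

n1 = a3 ⊕ a2
n3 = a2 ⊕ n1 = a2 ⊕ (a3 ⊕ a2)
n4 = a1 ⊕ n3 = a1 ⊕ (a2 ⊕ (a3 ⊕ a2))
n5 = a3 ∧ n4 = a3 ∧ (a1 ⊕ (a2 ⊕ (a3 ⊕ a2)))
n6 = n5 ∧ a2 = (a3 ∧ (a1 ⊕ (a2 ⊕ (a3 ⊕ a2)))) ∧ a2
At a1=1, a2=1, a3=0: circuit gives 0, formula gives 1.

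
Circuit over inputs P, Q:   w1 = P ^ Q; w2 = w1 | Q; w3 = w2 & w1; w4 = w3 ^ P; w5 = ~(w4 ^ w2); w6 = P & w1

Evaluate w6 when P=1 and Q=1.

w1 = 1 ^ 1 = 0
w6 = 1 & 0 = 0

0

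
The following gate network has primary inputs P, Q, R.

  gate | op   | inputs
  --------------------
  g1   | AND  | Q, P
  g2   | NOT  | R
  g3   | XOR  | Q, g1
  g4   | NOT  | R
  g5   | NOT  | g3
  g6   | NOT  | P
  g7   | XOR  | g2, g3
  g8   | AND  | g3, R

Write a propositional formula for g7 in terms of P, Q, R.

NOT R XOR (Q XOR (Q AND P))

g1 = Q AND P
g2 = NOT R
g3 = Q XOR g1 = Q XOR (Q AND P)
g7 = g2 XOR g3 = NOT R XOR (Q XOR (Q AND P))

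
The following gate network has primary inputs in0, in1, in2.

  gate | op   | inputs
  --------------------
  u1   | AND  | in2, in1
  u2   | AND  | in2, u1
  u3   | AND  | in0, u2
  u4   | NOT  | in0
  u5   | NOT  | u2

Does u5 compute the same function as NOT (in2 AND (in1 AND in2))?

Yes

u1 = in2 AND in1
u2 = in2 AND u1 = in2 AND (in2 AND in1)
u5 = NOT u2 = NOT (in2 AND (in2 AND in1))
At in0=0, in1=1, in2=1: circuit gives 0, formula gives 0.
At in0=0, in1=0, in2=0: circuit gives 1, formula gives 1.
Agrees on all 8 inputs.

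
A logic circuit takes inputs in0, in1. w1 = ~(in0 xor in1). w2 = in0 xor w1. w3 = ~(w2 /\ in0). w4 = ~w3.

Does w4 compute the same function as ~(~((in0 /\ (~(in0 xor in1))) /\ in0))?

w1 = ~(in0 xor in1)
w2 = in0 xor w1 = in0 xor (~(in0 xor in1))
w3 = ~(w2 /\ in0) = ~((in0 xor (~(in0 xor in1))) /\ in0)
w4 = ~w3 = ~(~((in0 xor (~(in0 xor in1))) /\ in0))
At in0=1, in1=0: circuit gives 1, formula gives 0.

No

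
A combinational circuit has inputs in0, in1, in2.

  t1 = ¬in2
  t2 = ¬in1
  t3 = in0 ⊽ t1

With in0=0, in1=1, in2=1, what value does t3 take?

t1 = ¬1 = 0
t3 = 0 ⊽ 0 = 1

1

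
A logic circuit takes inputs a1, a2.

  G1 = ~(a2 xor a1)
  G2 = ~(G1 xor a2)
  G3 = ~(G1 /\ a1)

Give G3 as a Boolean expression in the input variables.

~((~(a2 xor a1)) /\ a1)

G1 = ~(a2 xor a1)
G3 = ~(G1 /\ a1) = ~((~(a2 xor a1)) /\ a1)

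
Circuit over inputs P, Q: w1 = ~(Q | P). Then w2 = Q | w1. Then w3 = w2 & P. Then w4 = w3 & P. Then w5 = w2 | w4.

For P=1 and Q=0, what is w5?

w1 = ~(0 | 1) = 0
w2 = 0 | 0 = 0
w3 = 0 & 1 = 0
w4 = 0 & 1 = 0
w5 = 0 | 0 = 0

0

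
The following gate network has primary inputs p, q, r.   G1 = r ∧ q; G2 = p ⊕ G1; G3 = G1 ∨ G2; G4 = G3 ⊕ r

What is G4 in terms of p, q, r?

G1 = r ∧ q
G2 = p ⊕ G1 = p ⊕ (r ∧ q)
G3 = G1 ∨ G2 = (r ∧ q) ∨ (p ⊕ (r ∧ q))
G4 = G3 ⊕ r = ((r ∧ q) ∨ (p ⊕ (r ∧ q))) ⊕ r

((r ∧ q) ∨ (p ⊕ (r ∧ q))) ⊕ r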